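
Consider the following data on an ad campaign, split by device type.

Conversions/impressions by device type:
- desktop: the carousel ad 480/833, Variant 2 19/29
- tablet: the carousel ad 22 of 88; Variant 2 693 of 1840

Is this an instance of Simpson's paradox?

Yes

Desktop: the carousel ad 480/833 = 57.6%, Variant 2 19/29 = 65.5% → Variant 2
Tablet: the carousel ad 22/88 = 25.0%, Variant 2 693/1840 = 37.7% → Variant 2
Overall: the carousel ad 502/921 = 54.5%, Variant 2 712/1869 = 38.1% → the carousel ad
Variant 2 wins each device group but the carousel ad wins overall — the comparison reverses. Variant 2's impressions skew toward tablet, which has a lower base rate.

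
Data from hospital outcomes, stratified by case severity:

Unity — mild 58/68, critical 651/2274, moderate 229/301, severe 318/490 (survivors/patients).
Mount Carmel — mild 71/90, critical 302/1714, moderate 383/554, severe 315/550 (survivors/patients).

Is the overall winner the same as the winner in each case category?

Yes

Mild: Unity 58/68 = 85.3%, Mount Carmel 71/90 = 78.9% → Unity
Critical: Unity 651/2274 = 28.6%, Mount Carmel 302/1714 = 17.6% → Unity
Moderate: Unity 229/301 = 76.1%, Mount Carmel 383/554 = 69.1% → Unity
Severe: Unity 318/490 = 64.9%, Mount Carmel 315/550 = 57.3% → Unity
Overall: Unity 1256/3133 = 40.1%, Mount Carmel 1071/2908 = 36.8% → Unity
Unity wins overall and in every case group — no reversal.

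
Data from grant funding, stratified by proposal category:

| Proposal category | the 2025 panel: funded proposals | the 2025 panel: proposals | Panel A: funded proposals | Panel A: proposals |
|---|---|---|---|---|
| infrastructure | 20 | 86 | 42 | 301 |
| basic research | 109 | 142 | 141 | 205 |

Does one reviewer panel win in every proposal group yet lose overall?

No

Infrastructure: the 2025 panel 20/86 = 23.3%, Panel A 42/301 = 14.0% → the 2025 panel
Basic research: the 2025 panel 109/142 = 76.8%, Panel A 141/205 = 68.8% → the 2025 panel
Overall: the 2025 panel 129/228 = 56.6%, Panel A 183/506 = 36.2% → the 2025 panel
The 2025 panel wins overall and in every proposal group — no reversal.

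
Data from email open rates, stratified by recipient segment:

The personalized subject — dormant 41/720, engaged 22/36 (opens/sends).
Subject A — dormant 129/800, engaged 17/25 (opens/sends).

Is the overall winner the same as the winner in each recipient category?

Yes

Dormant: the personalized subject 41/720 = 5.7%, Subject A 129/800 = 16.1% → Subject A
Engaged: the personalized subject 22/36 = 61.1%, Subject A 17/25 = 68.0% → Subject A
Overall: the personalized subject 63/756 = 8.3%, Subject A 146/825 = 17.7% → Subject A
Subject A wins overall and in every recipient group — no reversal.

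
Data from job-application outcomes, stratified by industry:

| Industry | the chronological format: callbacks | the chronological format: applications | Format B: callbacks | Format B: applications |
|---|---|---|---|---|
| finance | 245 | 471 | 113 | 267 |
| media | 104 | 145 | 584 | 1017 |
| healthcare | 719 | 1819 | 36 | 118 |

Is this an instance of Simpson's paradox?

Yes

Finance: the chronological format 245/471 = 52.0%, Format B 113/267 = 42.3% → the chronological format
Media: the chronological format 104/145 = 71.7%, Format B 584/1017 = 57.4% → the chronological format
Healthcare: the chronological format 719/1819 = 39.5%, Format B 36/118 = 30.5% → the chronological format
Overall: the chronological format 1068/2435 = 43.9%, Format B 733/1402 = 52.3% → Format B
The chronological format wins each industry group but Format B wins overall — the comparison reverses. The chronological format's applications skew toward healthcare, which has a lower base rate.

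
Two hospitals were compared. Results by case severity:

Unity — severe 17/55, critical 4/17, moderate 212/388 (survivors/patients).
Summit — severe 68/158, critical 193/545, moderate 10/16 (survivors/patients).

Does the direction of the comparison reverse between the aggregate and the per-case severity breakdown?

Yes

Severe: Unity 17/55 = 30.9%, Summit 68/158 = 43.0% → Summit
Critical: Unity 4/17 = 23.5%, Summit 193/545 = 35.4% → Summit
Moderate: Unity 212/388 = 54.6%, Summit 10/16 = 62.5% → Summit
Overall: Unity 233/460 = 50.7%, Summit 271/719 = 37.7% → Unity
Summit wins each case group but Unity wins overall — the comparison reverses. Summit's patients skew toward critical, which has a lower base rate.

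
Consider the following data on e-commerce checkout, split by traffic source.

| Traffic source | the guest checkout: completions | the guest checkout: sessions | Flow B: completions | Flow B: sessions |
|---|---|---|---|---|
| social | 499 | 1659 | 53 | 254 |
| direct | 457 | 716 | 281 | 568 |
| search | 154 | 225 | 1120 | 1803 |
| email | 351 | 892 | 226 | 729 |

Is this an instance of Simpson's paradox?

Social: the guest checkout 499/1659 = 30.1%, Flow B 53/254 = 20.9% → the guest checkout
Direct: the guest checkout 457/716 = 63.8%, Flow B 281/568 = 49.5% → the guest checkout
Search: the guest checkout 154/225 = 68.4%, Flow B 1120/1803 = 62.1% → the guest checkout
Email: the guest checkout 351/892 = 39.3%, Flow B 226/729 = 31.0% → the guest checkout
Overall: the guest checkout 1461/3492 = 41.8%, Flow B 1680/3354 = 50.1% → Flow B
The guest checkout wins each traffic group but Flow B wins overall — the comparison reverses. The guest checkout's sessions skew toward social, which has a lower base rate.

Yes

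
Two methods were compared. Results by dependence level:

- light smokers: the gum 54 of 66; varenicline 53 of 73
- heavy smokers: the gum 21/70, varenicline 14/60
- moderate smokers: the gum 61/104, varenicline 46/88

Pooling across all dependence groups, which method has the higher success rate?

the gum

Light smokers: the gum 54/66 = 81.8%, varenicline 53/73 = 72.6% → the gum
Heavy smokers: the gum 21/70 = 30.0%, varenicline 14/60 = 23.3% → the gum
Moderate smokers: the gum 61/104 = 58.7%, varenicline 46/88 = 52.3% → the gum
Overall: the gum 136/240 = 56.7%, varenicline 113/221 = 51.1% → the gum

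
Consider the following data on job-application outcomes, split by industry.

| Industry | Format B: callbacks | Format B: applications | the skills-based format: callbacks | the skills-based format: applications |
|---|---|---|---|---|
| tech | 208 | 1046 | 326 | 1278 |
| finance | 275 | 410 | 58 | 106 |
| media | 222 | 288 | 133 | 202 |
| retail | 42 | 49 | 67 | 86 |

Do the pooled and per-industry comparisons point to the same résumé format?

No

Tech: Format B 208/1046 = 19.9%, the skills-based format 326/1278 = 25.5% → the skills-based format
Finance: Format B 275/410 = 67.1%, the skills-based format 58/106 = 54.7% → Format B
Media: Format B 222/288 = 77.1%, the skills-based format 133/202 = 65.8% → Format B
Retail: Format B 42/49 = 85.7%, the skills-based format 67/86 = 77.9% → Format B
Overall: Format B 747/1793 = 41.7%, the skills-based format 584/1672 = 34.9% → Format B
Neither sweeps: Format B wins 3 of 4 groups, the skills-based format wins 1. Format B wins overall but not every group — no Simpson reversal.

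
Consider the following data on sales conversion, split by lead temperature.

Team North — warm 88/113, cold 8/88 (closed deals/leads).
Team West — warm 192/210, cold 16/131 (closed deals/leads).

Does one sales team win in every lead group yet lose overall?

No

Warm: Team North 88/113 = 77.9%, Team West 192/210 = 91.4% → Team West
Cold: Team North 8/88 = 9.1%, Team West 16/131 = 12.2% → Team West
Overall: Team North 96/201 = 47.8%, Team West 208/341 = 61.0% → Team West
Team West wins overall and in every lead group — no reversal.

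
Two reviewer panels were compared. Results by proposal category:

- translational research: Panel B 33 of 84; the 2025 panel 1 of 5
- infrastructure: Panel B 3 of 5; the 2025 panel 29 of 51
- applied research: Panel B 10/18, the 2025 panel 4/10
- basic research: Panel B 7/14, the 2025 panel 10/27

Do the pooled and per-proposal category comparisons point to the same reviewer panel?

Translational research: Panel B 33/84 = 39.3%, the 2025 panel 1/5 = 20.0% → Panel B
Infrastructure: Panel B 3/5 = 60.0%, the 2025 panel 29/51 = 56.9% → Panel B
Applied research: Panel B 10/18 = 55.6%, the 2025 panel 4/10 = 40.0% → Panel B
Basic research: Panel B 7/14 = 50.0%, the 2025 panel 10/27 = 37.0% → Panel B
Overall: Panel B 53/121 = 43.8%, the 2025 panel 44/93 = 47.3% → the 2025 panel
Panel B wins each proposal group but the 2025 panel wins overall — the comparison reverses. Panel B's proposals skew toward translational research, which has a lower base rate.

No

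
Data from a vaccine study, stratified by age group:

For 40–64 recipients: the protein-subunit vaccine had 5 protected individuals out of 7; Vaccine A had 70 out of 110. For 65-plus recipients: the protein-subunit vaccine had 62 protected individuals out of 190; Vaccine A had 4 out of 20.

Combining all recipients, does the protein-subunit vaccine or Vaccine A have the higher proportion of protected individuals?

Vaccine A

40–64: the protein-subunit vaccine 5/7 = 71.4%, Vaccine A 70/110 = 63.6% → the protein-subunit vaccine
65-plus: the protein-subunit vaccine 62/190 = 32.6%, Vaccine A 4/20 = 20.0% → the protein-subunit vaccine
Overall: the protein-subunit vaccine 67/197 = 34.0%, Vaccine A 74/130 = 56.9% → Vaccine A
(The protein-subunit vaccine wins every age group but Vaccine A wins overall — the protein-subunit vaccine's recipients skew toward the low-rate 65-plus group.)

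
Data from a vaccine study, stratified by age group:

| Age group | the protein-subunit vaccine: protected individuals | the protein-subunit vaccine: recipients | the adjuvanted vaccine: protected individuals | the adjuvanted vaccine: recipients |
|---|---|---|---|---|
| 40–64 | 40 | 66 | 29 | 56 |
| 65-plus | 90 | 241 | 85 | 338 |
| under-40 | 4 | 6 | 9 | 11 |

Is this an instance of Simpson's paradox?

No

40–64: the protein-subunit vaccine 40/66 = 60.6%, the adjuvanted vaccine 29/56 = 51.8% → the protein-subunit vaccine
65-plus: the protein-subunit vaccine 90/241 = 37.3%, the adjuvanted vaccine 85/338 = 25.1% → the protein-subunit vaccine
Under-40: the protein-subunit vaccine 4/6 = 66.7%, the adjuvanted vaccine 9/11 = 81.8% → the adjuvanted vaccine
Overall: the protein-subunit vaccine 134/313 = 42.8%, the adjuvanted vaccine 123/405 = 30.4% → the protein-subunit vaccine
Neither sweeps: the protein-subunit vaccine wins 2 of 3 groups, the adjuvanted vaccine wins 1. The protein-subunit vaccine wins overall but not every group — no Simpson reversal.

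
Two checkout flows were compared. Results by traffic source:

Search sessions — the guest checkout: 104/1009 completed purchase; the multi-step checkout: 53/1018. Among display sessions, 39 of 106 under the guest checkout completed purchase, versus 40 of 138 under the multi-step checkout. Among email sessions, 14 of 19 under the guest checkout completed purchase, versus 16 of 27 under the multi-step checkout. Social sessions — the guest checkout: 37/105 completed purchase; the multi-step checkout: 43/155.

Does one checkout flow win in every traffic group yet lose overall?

No

Search: the guest checkout 104/1009 = 10.3%, the multi-step checkout 53/1018 = 5.2% → the guest checkout
Display: the guest checkout 39/106 = 36.8%, the multi-step checkout 40/138 = 29.0% → the guest checkout
Email: the guest checkout 14/19 = 73.7%, the multi-step checkout 16/27 = 59.3% → the guest checkout
Social: the guest checkout 37/105 = 35.2%, the multi-step checkout 43/155 = 27.7% → the guest checkout
Overall: the guest checkout 194/1239 = 15.7%, the multi-step checkout 152/1338 = 11.4% → the guest checkout
The guest checkout wins overall and in every traffic group — no reversal.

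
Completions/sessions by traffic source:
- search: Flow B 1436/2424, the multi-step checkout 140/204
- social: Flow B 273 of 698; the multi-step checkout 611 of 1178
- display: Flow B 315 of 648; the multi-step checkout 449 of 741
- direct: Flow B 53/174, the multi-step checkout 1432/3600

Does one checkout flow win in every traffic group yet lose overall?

Yes

Search: Flow B 1436/2424 = 59.2%, the multi-step checkout 140/204 = 68.6% → the multi-step checkout
Social: Flow B 273/698 = 39.1%, the multi-step checkout 611/1178 = 51.9% → the multi-step checkout
Display: Flow B 315/648 = 48.6%, the multi-step checkout 449/741 = 60.6% → the multi-step checkout
Direct: Flow B 53/174 = 30.5%, the multi-step checkout 1432/3600 = 39.8% → the multi-step checkout
Overall: Flow B 2077/3944 = 52.7%, the multi-step checkout 2632/5723 = 46.0% → Flow B
The multi-step checkout wins each traffic group but Flow B wins overall — the comparison reverses. The multi-step checkout's sessions skew toward direct, which has a lower base rate.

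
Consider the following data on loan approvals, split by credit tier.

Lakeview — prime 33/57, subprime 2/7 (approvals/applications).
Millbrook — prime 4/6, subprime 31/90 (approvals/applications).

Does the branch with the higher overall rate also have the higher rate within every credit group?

Prime: Lakeview 33/57 = 57.9%, Millbrook 4/6 = 66.7% → Millbrook
Subprime: Lakeview 2/7 = 28.6%, Millbrook 31/90 = 34.4% → Millbrook
Overall: Lakeview 35/64 = 54.7%, Millbrook 35/96 = 36.5% → Lakeview
Millbrook wins each credit group but Lakeview wins overall — the comparison reverses. Millbrook's applications skew toward subprime, which has a lower base rate.

No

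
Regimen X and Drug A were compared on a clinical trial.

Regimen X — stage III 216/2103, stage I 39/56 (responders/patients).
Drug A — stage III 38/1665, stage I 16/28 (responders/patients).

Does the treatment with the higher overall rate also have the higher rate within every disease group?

Yes

Stage III: Regimen X 216/2103 = 10.3%, Drug A 38/1665 = 2.3% → Regimen X
Stage I: Regimen X 39/56 = 69.6%, Drug A 16/28 = 57.1% → Regimen X
Overall: Regimen X 255/2159 = 11.8%, Drug A 54/1693 = 3.2% → Regimen X
Regimen X wins overall and in every disease group — no reversal.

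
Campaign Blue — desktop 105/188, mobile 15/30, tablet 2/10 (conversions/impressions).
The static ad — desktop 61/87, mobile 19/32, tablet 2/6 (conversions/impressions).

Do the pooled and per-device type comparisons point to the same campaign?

Yes

Desktop: Campaign Blue 105/188 = 55.9%, the static ad 61/87 = 70.1% → the static ad
Mobile: Campaign Blue 15/30 = 50.0%, the static ad 19/32 = 59.4% → the static ad
Tablet: Campaign Blue 2/10 = 20.0%, the static ad 2/6 = 33.3% → the static ad
Overall: Campaign Blue 122/228 = 53.5%, the static ad 82/125 = 65.6% → the static ad
The static ad wins overall and in every device group — no reversal.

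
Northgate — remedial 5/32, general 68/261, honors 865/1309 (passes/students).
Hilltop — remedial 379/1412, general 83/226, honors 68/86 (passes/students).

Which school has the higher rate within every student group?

Remedial: Northgate 5/32 = 15.6%, Hilltop 379/1412 = 26.8% → Hilltop
General: Northgate 68/261 = 26.1%, Hilltop 83/226 = 36.7% → Hilltop
Honors: Northgate 865/1309 = 66.1%, Hilltop 68/86 = 79.1% → Hilltop
Hilltop has the higher rate in all 3 groups.

Hilltop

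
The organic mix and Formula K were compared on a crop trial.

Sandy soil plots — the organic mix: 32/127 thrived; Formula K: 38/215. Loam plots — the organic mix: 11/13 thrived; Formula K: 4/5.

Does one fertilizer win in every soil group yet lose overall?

Sandy soil: the organic mix 32/127 = 25.2%, Formula K 38/215 = 17.7% → the organic mix
Loam: the organic mix 11/13 = 84.6%, Formula K 4/5 = 80.0% → the organic mix
Overall: the organic mix 43/140 = 30.7%, Formula K 42/220 = 19.1% → the organic mix
The organic mix wins overall and in every soil group — no reversal.

No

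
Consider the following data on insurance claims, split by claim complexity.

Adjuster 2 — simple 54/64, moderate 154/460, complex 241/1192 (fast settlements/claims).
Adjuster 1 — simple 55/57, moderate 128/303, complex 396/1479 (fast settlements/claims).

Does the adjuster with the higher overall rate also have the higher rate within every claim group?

Yes

Simple: Adjuster 2 54/64 = 84.4%, Adjuster 1 55/57 = 96.5% → Adjuster 1
Moderate: Adjuster 2 154/460 = 33.5%, Adjuster 1 128/303 = 42.2% → Adjuster 1
Complex: Adjuster 2 241/1192 = 20.2%, Adjuster 1 396/1479 = 26.8% → Adjuster 1
Overall: Adjuster 2 449/1716 = 26.2%, Adjuster 1 579/1839 = 31.5% → Adjuster 1
Adjuster 1 wins overall and in every claim group — no reversal.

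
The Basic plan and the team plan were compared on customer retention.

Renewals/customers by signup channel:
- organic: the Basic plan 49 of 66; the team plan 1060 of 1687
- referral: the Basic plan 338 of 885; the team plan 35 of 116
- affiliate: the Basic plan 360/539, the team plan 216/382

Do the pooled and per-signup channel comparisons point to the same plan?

No

Organic: the Basic plan 49/66 = 74.2%, the team plan 1060/1687 = 62.8% → the Basic plan
Referral: the Basic plan 338/885 = 38.2%, the team plan 35/116 = 30.2% → the Basic plan
Affiliate: the Basic plan 360/539 = 66.8%, the team plan 216/382 = 56.5% → the Basic plan
Overall: the Basic plan 747/1490 = 50.1%, the team plan 1311/2185 = 60.0% → the team plan
The Basic plan wins each signup group but the team plan wins overall — the comparison reverses. The Basic plan's customers skew toward referral, which has a lower base rate.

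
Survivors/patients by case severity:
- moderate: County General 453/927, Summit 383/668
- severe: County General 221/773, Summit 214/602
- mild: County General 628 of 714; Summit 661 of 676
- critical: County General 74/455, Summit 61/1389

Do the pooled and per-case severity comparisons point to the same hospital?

Moderate: County General 453/927 = 48.9%, Summit 383/668 = 57.3% → Summit
Severe: County General 221/773 = 28.6%, Summit 214/602 = 35.5% → Summit
Mild: County General 628/714 = 88.0%, Summit 661/676 = 97.8% → Summit
Critical: County General 74/455 = 16.3%, Summit 61/1389 = 4.4% → County General
Overall: County General 1376/2869 = 48.0%, Summit 1319/3335 = 39.6% → County General
Neither sweeps: County General wins 1 of 4 groups, Summit wins 3. County General wins overall but not every group — no Simpson reversal.

No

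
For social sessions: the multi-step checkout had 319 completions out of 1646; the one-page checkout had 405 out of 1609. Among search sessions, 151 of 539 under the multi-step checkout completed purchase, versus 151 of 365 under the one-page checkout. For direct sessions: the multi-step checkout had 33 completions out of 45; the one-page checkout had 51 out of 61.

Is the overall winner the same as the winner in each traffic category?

Yes

Social: the multi-step checkout 319/1646 = 19.4%, the one-page checkout 405/1609 = 25.2% → the one-page checkout
Search: the multi-step checkout 151/539 = 28.0%, the one-page checkout 151/365 = 41.4% → the one-page checkout
Direct: the multi-step checkout 33/45 = 73.3%, the one-page checkout 51/61 = 83.6% → the one-page checkout
Overall: the multi-step checkout 503/2230 = 22.6%, the one-page checkout 607/2035 = 29.8% → the one-page checkout
The one-page checkout wins overall and in every traffic group — no reversal.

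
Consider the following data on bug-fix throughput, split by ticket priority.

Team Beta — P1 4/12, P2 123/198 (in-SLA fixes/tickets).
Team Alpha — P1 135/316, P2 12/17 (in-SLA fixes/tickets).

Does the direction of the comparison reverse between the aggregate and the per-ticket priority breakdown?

Yes

P1: Team Beta 4/12 = 33.3%, Team Alpha 135/316 = 42.7% → Team Alpha
P2: Team Beta 123/198 = 62.1%, Team Alpha 12/17 = 70.6% → Team Alpha
Overall: Team Beta 127/210 = 60.5%, Team Alpha 147/333 = 44.1% → Team Beta
Team Alpha wins each ticket group but Team Beta wins overall — the comparison reverses. Team Alpha's tickets skew toward P1, which has a lower base rate.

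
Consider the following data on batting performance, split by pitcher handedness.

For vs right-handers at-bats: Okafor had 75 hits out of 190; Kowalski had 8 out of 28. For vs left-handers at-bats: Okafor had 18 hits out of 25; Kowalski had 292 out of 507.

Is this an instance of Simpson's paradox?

Yes

Vs right-handers: Okafor 75/190 = 39.5%, Kowalski 8/28 = 28.6% → Okafor
Vs left-handers: Okafor 18/25 = 72.0%, Kowalski 292/507 = 57.6% → Okafor
Overall: Okafor 93/215 = 43.3%, Kowalski 300/535 = 56.1% → Kowalski
Okafor wins each pitcher group but Kowalski wins overall — the comparison reverses. Okafor's at-bats skew toward vs right-handers, which has a lower base rate.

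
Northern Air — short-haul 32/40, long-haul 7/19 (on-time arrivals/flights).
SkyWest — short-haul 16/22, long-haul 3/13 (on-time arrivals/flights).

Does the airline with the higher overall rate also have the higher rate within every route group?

Yes

Short-haul: Northern Air 32/40 = 80.0%, SkyWest 16/22 = 72.7% → Northern Air
Long-haul: Northern Air 7/19 = 36.8%, SkyWest 3/13 = 23.1% → Northern Air
Overall: Northern Air 39/59 = 66.1%, SkyWest 19/35 = 54.3% → Northern Air
Northern Air wins overall and in every route group — no reversal.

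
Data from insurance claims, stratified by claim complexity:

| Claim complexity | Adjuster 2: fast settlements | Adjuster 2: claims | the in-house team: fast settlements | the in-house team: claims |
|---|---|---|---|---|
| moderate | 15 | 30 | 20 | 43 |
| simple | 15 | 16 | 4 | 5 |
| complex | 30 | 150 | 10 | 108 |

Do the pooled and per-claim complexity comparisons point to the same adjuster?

Yes

Moderate: Adjuster 2 15/30 = 50.0%, the in-house team 20/43 = 46.5% → Adjuster 2
Simple: Adjuster 2 15/16 = 93.8%, the in-house team 4/5 = 80.0% → Adjuster 2
Complex: Adjuster 2 30/150 = 20.0%, the in-house team 10/108 = 9.3% → Adjuster 2
Overall: Adjuster 2 60/196 = 30.6%, the in-house team 34/156 = 21.8% → Adjuster 2
Adjuster 2 wins overall and in every claim group — no reversal.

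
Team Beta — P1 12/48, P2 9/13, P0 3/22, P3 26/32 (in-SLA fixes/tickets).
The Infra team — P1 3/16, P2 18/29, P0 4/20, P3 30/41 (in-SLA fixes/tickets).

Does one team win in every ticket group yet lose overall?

P1: Team Beta 12/48 = 25.0%, the Infra team 3/16 = 18.8% → Team Beta
P2: Team Beta 9/13 = 69.2%, the Infra team 18/29 = 62.1% → Team Beta
P0: Team Beta 3/22 = 13.6%, the Infra team 4/20 = 20.0% → the Infra team
P3: Team Beta 26/32 = 81.2%, the Infra team 30/41 = 73.2% → Team Beta
Overall: Team Beta 50/115 = 43.5%, the Infra team 55/106 = 51.9% → the Infra team
Neither sweeps: Team Beta wins 3 of 4 groups, the Infra team wins 1. The Infra team wins overall but not every group — no Simpson reversal.

No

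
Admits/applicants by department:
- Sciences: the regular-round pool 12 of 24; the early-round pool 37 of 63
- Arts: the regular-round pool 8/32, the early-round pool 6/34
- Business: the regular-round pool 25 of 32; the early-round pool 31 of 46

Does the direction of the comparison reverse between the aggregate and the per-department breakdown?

Sciences: the regular-round pool 12/24 = 50.0%, the early-round pool 37/63 = 58.7% → the early-round pool
Arts: the regular-round pool 8/32 = 25.0%, the early-round pool 6/34 = 17.6% → the regular-round pool
Business: the regular-round pool 25/32 = 78.1%, the early-round pool 31/46 = 67.4% → the regular-round pool
Overall: the regular-round pool 45/88 = 51.1%, the early-round pool 74/143 = 51.7% → the early-round pool
Neither sweeps: the regular-round pool wins 2 of 3 groups, the early-round pool wins 1. The early-round pool wins overall but not every group — no Simpson reversal.

No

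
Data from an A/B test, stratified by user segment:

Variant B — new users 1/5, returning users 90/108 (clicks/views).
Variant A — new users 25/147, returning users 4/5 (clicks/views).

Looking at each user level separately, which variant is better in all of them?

Variant B

New users: Variant B 1/5 = 20.0%, Variant A 25/147 = 17.0% → Variant B
Returning users: Variant B 90/108 = 83.3%, Variant A 4/5 = 80.0% → Variant B
Variant B has the higher rate in both groups.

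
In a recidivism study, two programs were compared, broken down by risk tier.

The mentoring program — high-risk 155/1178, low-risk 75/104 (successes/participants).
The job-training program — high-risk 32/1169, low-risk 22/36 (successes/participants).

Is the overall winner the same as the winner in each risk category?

High-risk: the mentoring program 155/1178 = 13.2%, the job-training program 32/1169 = 2.7% → the mentoring program
Low-risk: the mentoring program 75/104 = 72.1%, the job-training program 22/36 = 61.1% → the mentoring program
Overall: the mentoring program 230/1282 = 17.9%, the job-training program 54/1205 = 4.5% → the mentoring program
The mentoring program wins overall and in every risk group — no reversal.

Yes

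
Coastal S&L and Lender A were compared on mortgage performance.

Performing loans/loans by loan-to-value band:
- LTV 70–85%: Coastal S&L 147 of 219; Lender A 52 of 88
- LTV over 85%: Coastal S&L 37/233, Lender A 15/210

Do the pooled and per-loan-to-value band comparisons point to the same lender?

LTV 70–85%: Coastal S&L 147/219 = 67.1%, Lender A 52/88 = 59.1% → Coastal S&L
LTV over 85%: Coastal S&L 37/233 = 15.9%, Lender A 15/210 = 7.1% → Coastal S&L
Overall: Coastal S&L 184/452 = 40.7%, Lender A 67/298 = 22.5% → Coastal S&L
Coastal S&L wins overall and in every loan-to-value group — no reversal.

Yes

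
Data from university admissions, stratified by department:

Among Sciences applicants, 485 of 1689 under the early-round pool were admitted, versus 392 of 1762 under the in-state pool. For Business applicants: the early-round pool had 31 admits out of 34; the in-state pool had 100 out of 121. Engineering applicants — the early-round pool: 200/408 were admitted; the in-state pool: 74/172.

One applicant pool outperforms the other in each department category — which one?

Sciences: the early-round pool 485/1689 = 28.7%, the in-state pool 392/1762 = 22.2% → the early-round pool
Business: the early-round pool 31/34 = 91.2%, the in-state pool 100/121 = 82.6% → the early-round pool
Engineering: the early-round pool 200/408 = 49.0%, the in-state pool 74/172 = 43.0% → the early-round pool
The early-round pool has the higher rate in all 3 groups.

the early-round pool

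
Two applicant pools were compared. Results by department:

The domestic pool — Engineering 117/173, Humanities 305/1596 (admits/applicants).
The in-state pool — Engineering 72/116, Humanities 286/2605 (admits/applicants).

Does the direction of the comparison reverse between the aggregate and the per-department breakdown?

No

Engineering: the domestic pool 117/173 = 67.6%, the in-state pool 72/116 = 62.1% → the domestic pool
Humanities: the domestic pool 305/1596 = 19.1%, the in-state pool 286/2605 = 11.0% → the domestic pool
Overall: the domestic pool 422/1769 = 23.9%, the in-state pool 358/2721 = 13.2% → the domestic pool
The domestic pool wins overall and in every department group — no reversal.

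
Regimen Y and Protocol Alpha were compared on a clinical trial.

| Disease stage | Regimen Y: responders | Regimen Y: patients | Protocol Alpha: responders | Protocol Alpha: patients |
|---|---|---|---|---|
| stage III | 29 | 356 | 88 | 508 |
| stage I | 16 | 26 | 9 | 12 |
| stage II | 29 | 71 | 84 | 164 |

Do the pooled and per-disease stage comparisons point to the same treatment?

Yes

Stage III: Regimen Y 29/356 = 8.1%, Protocol Alpha 88/508 = 17.3% → Protocol Alpha
Stage I: Regimen Y 16/26 = 61.5%, Protocol Alpha 9/12 = 75.0% → Protocol Alpha
Stage II: Regimen Y 29/71 = 40.8%, Protocol Alpha 84/164 = 51.2% → Protocol Alpha
Overall: Regimen Y 74/453 = 16.3%, Protocol Alpha 181/684 = 26.5% → Protocol Alpha
Protocol Alpha wins overall and in every disease group — no reversal.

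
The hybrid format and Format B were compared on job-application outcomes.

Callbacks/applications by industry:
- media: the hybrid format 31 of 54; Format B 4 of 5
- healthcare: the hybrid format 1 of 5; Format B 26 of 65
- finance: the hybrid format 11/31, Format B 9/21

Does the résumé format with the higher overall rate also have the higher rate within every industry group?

Media: the hybrid format 31/54 = 57.4%, Format B 4/5 = 80.0% → Format B
Healthcare: the hybrid format 1/5 = 20.0%, Format B 26/65 = 40.0% → Format B
Finance: the hybrid format 11/31 = 35.5%, Format B 9/21 = 42.9% → Format B
Overall: the hybrid format 43/90 = 47.8%, Format B 39/91 = 42.9% → the hybrid format
Format B wins each industry group but the hybrid format wins overall — the comparison reverses. Format B's applications skew toward healthcare, which has a lower base rate.

No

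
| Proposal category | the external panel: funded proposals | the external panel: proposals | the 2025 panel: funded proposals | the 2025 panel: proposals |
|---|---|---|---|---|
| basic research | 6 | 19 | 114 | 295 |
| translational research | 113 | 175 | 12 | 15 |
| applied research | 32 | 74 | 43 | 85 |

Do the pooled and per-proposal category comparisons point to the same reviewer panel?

Basic research: the external panel 6/19 = 31.6%, the 2025 panel 114/295 = 38.6% → the 2025 panel
Translational research: the external panel 113/175 = 64.6%, the 2025 panel 12/15 = 80.0% → the 2025 panel
Applied research: the external panel 32/74 = 43.2%, the 2025 panel 43/85 = 50.6% → the 2025 panel
Overall: the external panel 151/268 = 56.3%, the 2025 panel 169/395 = 42.8% → the external panel
The 2025 panel wins each proposal group but the external panel wins overall — the comparison reverses. The 2025 panel's proposals skew toward basic research, which has a lower base rate.

No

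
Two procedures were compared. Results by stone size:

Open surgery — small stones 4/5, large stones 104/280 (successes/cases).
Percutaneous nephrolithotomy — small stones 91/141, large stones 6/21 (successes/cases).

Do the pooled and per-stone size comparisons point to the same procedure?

No

Small stones: open surgery 4/5 = 80.0%, percutaneous nephrolithotomy 91/141 = 64.5% → open surgery
Large stones: open surgery 104/280 = 37.1%, percutaneous nephrolithotomy 6/21 = 28.6% → open surgery
Overall: open surgery 108/285 = 37.9%, percutaneous nephrolithotomy 97/162 = 59.9% → percutaneous nephrolithotomy
Open surgery wins each stone group but percutaneous nephrolithotomy wins overall — the comparison reverses. Open surgery's cases skew toward large stones, which has a lower base rate.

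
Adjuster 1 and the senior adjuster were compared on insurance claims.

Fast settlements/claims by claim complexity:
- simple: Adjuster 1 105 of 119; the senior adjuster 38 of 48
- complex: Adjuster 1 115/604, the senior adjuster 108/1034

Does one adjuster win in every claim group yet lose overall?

No

Simple: Adjuster 1 105/119 = 88.2%, the senior adjuster 38/48 = 79.2% → Adjuster 1
Complex: Adjuster 1 115/604 = 19.0%, the senior adjuster 108/1034 = 10.4% → Adjuster 1
Overall: Adjuster 1 220/723 = 30.4%, the senior adjuster 146/1082 = 13.5% → Adjuster 1
Adjuster 1 wins overall and in every claim group — no reversal.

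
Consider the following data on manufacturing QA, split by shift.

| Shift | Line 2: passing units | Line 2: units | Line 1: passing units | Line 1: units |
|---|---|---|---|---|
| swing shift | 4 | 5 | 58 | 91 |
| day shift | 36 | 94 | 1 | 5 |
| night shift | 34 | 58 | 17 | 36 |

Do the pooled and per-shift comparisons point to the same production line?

No

Swing shift: Line 2 4/5 = 80.0%, Line 1 58/91 = 63.7% → Line 2
Day shift: Line 2 36/94 = 38.3%, Line 1 1/5 = 20.0% → Line 2
Night shift: Line 2 34/58 = 58.6%, Line 1 17/36 = 47.2% → Line 2
Overall: Line 2 74/157 = 47.1%, Line 1 76/132 = 57.6% → Line 1
Line 2 wins each shift group but Line 1 wins overall — the comparison reverses. Line 2's units skew toward day shift, which has a lower base rate.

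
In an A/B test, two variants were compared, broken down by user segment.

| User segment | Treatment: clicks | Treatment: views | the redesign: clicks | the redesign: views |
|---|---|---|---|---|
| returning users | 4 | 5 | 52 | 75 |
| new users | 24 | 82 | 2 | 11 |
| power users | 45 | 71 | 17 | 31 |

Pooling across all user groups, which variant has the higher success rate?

the redesign

Returning users: Treatment 4/5 = 80.0%, the redesign 52/75 = 69.3% → Treatment
New users: Treatment 24/82 = 29.3%, the redesign 2/11 = 18.2% → Treatment
Power users: Treatment 45/71 = 63.4%, the redesign 17/31 = 54.8% → Treatment
Overall: Treatment 73/158 = 46.2%, the redesign 71/117 = 60.7% → the redesign
(Treatment wins every user group but the redesign wins overall — Treatment's views skew toward the low-rate new users group.)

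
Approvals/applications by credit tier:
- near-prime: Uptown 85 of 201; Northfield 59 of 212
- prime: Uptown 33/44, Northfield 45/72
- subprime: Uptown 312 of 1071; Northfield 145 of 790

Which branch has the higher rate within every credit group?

Near-prime: Uptown 85/201 = 42.3%, Northfield 59/212 = 27.8% → Uptown
Prime: Uptown 33/44 = 75.0%, Northfield 45/72 = 62.5% → Uptown
Subprime: Uptown 312/1071 = 29.1%, Northfield 145/790 = 18.4% → Uptown
Uptown has the higher rate in all 3 groups.

Uptown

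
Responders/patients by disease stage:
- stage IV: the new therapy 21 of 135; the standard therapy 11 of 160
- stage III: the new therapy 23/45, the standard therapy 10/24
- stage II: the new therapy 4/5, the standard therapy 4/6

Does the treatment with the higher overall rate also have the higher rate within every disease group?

Yes

Stage IV: the new therapy 21/135 = 15.6%, the standard therapy 11/160 = 6.9% → the new therapy
Stage III: the new therapy 23/45 = 51.1%, the standard therapy 10/24 = 41.7% → the new therapy
Stage II: the new therapy 4/5 = 80.0%, the standard therapy 4/6 = 66.7% → the new therapy
Overall: the new therapy 48/185 = 25.9%, the standard therapy 25/190 = 13.2% → the new therapy
The new therapy wins overall and in every disease group — no reversal.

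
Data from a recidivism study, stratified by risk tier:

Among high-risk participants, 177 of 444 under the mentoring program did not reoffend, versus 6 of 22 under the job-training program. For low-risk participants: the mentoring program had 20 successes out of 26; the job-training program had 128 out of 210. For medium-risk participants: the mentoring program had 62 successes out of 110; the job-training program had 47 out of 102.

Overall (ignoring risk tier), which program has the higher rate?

the job-training program

High-risk: the mentoring program 177/444 = 39.9%, the job-training program 6/22 = 27.3% → the mentoring program
Low-risk: the mentoring program 20/26 = 76.9%, the job-training program 128/210 = 61.0% → the mentoring program
Medium-risk: the mentoring program 62/110 = 56.4%, the job-training program 47/102 = 46.1% → the mentoring program
Overall: the mentoring program 259/580 = 44.7%, the job-training program 181/334 = 54.2% → the job-training program
(The mentoring program wins every risk group but the job-training program wins overall — the mentoring program's participants skew toward the low-rate high-risk group.)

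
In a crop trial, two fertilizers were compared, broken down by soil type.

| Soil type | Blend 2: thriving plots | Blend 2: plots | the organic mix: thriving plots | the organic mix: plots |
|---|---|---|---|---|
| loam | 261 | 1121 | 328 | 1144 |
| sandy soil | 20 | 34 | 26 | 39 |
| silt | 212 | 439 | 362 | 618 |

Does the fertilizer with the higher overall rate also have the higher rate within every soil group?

Loam: Blend 2 261/1121 = 23.3%, the organic mix 328/1144 = 28.7% → the organic mix
Sandy soil: Blend 2 20/34 = 58.8%, the organic mix 26/39 = 66.7% → the organic mix
Silt: Blend 2 212/439 = 48.3%, the organic mix 362/618 = 58.6% → the organic mix
Overall: Blend 2 493/1594 = 30.9%, the organic mix 716/1801 = 39.8% → the organic mix
The organic mix wins overall and in every soil group — no reversal.

Yes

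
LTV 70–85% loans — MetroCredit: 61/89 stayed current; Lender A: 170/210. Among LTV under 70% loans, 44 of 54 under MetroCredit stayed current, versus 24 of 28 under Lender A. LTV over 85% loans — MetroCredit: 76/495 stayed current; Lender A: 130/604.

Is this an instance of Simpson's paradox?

No

LTV 70–85%: MetroCredit 61/89 = 68.5%, Lender A 170/210 = 81.0% → Lender A
LTV under 70%: MetroCredit 44/54 = 81.5%, Lender A 24/28 = 85.7% → Lender A
LTV over 85%: MetroCredit 76/495 = 15.4%, Lender A 130/604 = 21.5% → Lender A
Overall: MetroCredit 181/638 = 28.4%, Lender A 324/842 = 38.5% → Lender A
Lender A wins overall and in every loan-to-value group — no reversal.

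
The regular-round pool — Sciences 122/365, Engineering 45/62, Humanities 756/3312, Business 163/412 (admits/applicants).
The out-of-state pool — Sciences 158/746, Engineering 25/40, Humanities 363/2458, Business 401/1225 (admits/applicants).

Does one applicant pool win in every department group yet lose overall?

Sciences: the regular-round pool 122/365 = 33.4%, the out-of-state pool 158/746 = 21.2% → the regular-round pool
Engineering: the regular-round pool 45/62 = 72.6%, the out-of-state pool 25/40 = 62.5% → the regular-round pool
Humanities: the regular-round pool 756/3312 = 22.8%, the out-of-state pool 363/2458 = 14.8% → the regular-round pool
Business: the regular-round pool 163/412 = 39.6%, the out-of-state pool 401/1225 = 32.7% → the regular-round pool
Overall: the regular-round pool 1086/4151 = 26.2%, the out-of-state pool 947/4469 = 21.2% → the regular-round pool
The regular-round pool wins overall and in every department group — no reversal.

No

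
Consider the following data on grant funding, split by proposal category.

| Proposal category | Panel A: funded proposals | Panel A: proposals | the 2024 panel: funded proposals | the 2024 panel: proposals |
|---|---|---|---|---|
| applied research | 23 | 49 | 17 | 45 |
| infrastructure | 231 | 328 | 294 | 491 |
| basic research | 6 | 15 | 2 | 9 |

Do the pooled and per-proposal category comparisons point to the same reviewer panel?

Applied research: Panel A 23/49 = 46.9%, the 2024 panel 17/45 = 37.8% → Panel A
Infrastructure: Panel A 231/328 = 70.4%, the 2024 panel 294/491 = 59.9% → Panel A
Basic research: Panel A 6/15 = 40.0%, the 2024 panel 2/9 = 22.2% → Panel A
Overall: Panel A 260/392 = 66.3%, the 2024 panel 313/545 = 57.4% → Panel A
Panel A wins overall and in every proposal group — no reversal.

Yes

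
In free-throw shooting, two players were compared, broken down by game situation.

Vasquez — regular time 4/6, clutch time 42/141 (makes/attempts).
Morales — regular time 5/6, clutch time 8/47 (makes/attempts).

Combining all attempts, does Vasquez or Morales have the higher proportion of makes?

Vasquez

Regular time: Vasquez 4/6 = 66.7%, Morales 5/6 = 83.3% → Morales
Clutch time: Vasquez 42/141 = 29.8%, Morales 8/47 = 17.0% → Vasquez
Overall: Vasquez 46/147 = 31.3%, Morales 13/53 = 24.5% → Vasquez
(Neither sweeps every game group, but Vasquez has the higher pooled rate.)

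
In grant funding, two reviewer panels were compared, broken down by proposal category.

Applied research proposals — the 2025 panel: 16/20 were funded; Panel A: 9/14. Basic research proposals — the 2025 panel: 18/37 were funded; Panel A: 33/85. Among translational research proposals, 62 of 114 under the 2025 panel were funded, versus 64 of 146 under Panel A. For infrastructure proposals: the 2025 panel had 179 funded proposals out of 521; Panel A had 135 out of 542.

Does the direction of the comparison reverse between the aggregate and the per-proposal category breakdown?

Applied research: the 2025 panel 16/20 = 80.0%, Panel A 9/14 = 64.3% → the 2025 panel
Basic research: the 2025 panel 18/37 = 48.6%, Panel A 33/85 = 38.8% → the 2025 panel
Translational research: the 2025 panel 62/114 = 54.4%, Panel A 64/146 = 43.8% → the 2025 panel
Infrastructure: the 2025 panel 179/521 = 34.4%, Panel A 135/542 = 24.9% → the 2025 panel
Overall: the 2025 panel 275/692 = 39.7%, Panel A 241/787 = 30.6% → the 2025 panel
The 2025 panel wins overall and in every proposal group — no reversal.

No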